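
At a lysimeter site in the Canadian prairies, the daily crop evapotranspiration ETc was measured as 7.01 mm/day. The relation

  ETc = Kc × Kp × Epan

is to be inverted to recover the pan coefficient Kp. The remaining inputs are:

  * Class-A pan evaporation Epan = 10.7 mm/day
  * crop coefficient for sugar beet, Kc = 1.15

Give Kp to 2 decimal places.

0.57

ETc = Kc × Kp × Epan  ⇒  Kp = ETc / (Kc × Epan)
Kp = 7.01 / (1.15 × 10.7) = 7.01 / 12.305 = 0.5697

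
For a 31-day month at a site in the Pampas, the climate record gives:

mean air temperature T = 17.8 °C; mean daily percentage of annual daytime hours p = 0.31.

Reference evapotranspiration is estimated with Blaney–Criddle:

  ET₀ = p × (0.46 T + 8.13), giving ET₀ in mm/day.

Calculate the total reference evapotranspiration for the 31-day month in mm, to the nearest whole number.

ET₀ = 0.31 × (0.46 × 17.8 + 8.13) = 0.31 × 16.318 = 5.0586 mm/d
Monthly total = 5.0586 × 31 = 156.817 mm

157 mm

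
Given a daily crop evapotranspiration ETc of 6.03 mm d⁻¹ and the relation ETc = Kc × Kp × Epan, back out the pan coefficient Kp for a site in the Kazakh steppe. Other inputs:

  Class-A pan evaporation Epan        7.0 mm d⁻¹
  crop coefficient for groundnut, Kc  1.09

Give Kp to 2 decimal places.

0.79

ETc = Kc × Kp × Epan  ⇒  Kp = ETc / (Kc × Epan)
Kp = 6.03 / (1.09 × 7.0) = 6.03 / 7.630 = 0.7903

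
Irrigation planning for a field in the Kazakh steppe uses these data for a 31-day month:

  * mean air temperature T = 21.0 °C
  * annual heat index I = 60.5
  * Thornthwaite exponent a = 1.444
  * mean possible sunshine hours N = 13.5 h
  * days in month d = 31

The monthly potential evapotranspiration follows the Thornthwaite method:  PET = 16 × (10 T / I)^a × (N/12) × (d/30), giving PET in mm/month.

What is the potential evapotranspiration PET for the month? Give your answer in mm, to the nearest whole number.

112 mm

10T/I = 10 × 21.0 / 60.5 = 3.4711
(10T/I)^a = 3.4711^1.444 = 6.0316
Uncorrected PET = 16 × 6.0316 = 96.506 mm
Correction = (N/12)(d/30) = (13.5/12)(31/30) = 1.1625
PET = 96.506 × 1.1625 = 112.188 mm/month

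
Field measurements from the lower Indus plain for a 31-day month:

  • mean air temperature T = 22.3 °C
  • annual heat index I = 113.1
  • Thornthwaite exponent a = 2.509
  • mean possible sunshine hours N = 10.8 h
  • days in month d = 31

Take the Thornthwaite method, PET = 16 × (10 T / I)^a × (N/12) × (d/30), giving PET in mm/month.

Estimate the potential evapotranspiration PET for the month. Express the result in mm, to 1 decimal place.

81.7 mm

10T/I = 10 × 22.3 / 113.1 = 1.9717
(10T/I)^a = 1.9717^2.509 = 5.4923
Uncorrected PET = 16 × 5.4923 = 87.877 mm
Correction = (N/12)(d/30) = (10.8/12)(31/30) = 0.9300
PET = 87.877 × 0.9300 = 81.726 mm/month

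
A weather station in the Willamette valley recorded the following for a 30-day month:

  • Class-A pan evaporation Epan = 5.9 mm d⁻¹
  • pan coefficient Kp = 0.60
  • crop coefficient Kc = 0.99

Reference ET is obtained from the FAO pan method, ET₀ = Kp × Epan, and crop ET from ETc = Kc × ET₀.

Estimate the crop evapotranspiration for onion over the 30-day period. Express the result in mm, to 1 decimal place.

ET₀ = 0.60 × 5.9 = 3.5400 mm/d
ETc = Kc × ET₀ = 0.99 × 3.5400 = 3.5046 mm/d
Over 30 days: 3.5046 × 30 = 105.138 mm

105.1 mm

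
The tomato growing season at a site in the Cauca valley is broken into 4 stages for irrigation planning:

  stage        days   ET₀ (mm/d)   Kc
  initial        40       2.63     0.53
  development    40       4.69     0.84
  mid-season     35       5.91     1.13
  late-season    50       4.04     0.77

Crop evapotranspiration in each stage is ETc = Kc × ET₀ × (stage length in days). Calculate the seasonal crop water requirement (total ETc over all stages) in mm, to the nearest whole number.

initial: 0.53 × 2.63 × 40 = 55.76 mm
development: 0.84 × 4.69 × 40 = 157.58 mm
mid-season: 1.13 × 5.91 × 35 = 233.74 mm
late-season: 0.77 × 4.04 × 50 = 155.54 mm
Seasonal total = 602.62 mm

603 mm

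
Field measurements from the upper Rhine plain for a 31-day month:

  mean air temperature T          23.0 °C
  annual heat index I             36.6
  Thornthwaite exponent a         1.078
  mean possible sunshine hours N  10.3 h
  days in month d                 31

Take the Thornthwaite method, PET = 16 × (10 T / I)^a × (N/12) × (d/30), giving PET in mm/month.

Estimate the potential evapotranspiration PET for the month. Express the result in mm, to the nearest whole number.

10T/I = 10 × 23.0 / 36.6 = 6.2842
(10T/I)^a = 6.2842^1.078 = 7.2529
Uncorrected PET = 16 × 7.2529 = 116.046 mm
Correction = (N/12)(d/30) = (10.3/12)(31/30) = 0.8869
PET = 116.046 × 0.8869 = 102.921 mm/month

103 mm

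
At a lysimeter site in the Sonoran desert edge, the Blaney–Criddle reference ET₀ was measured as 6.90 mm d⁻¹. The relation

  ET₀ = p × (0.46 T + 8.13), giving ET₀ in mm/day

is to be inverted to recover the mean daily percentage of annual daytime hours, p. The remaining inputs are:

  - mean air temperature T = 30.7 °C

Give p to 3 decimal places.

p = ET₀ / (0.46 T + 8.13) = 6.90 / (0.46 × 30.7 + 8.13) = 6.90 / 22.252 = 0.3101

0.310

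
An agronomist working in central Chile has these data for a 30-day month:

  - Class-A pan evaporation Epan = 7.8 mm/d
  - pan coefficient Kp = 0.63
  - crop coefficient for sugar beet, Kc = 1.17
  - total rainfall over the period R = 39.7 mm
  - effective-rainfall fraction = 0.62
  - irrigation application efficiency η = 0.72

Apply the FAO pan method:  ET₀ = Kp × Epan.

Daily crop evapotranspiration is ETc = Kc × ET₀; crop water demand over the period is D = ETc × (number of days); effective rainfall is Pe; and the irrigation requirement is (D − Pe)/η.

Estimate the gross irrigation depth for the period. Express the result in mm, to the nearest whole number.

205 mm

ET₀ = 0.63 × 7.8 = 4.9140 mm/d
ETc = Kc × ET₀ = 1.17 × 4.9140 = 5.7494 mm/d
Crop demand D = ETc × 30 d = 5.7494 × 30 = 172.482 mm
Pe = 0.62 × 39.7 = 24.614 mm
D − Pe = 172.482 − 24.614 = 147.868 mm
Gross irrigation = 147.868 / 0.72 = 205.372 mm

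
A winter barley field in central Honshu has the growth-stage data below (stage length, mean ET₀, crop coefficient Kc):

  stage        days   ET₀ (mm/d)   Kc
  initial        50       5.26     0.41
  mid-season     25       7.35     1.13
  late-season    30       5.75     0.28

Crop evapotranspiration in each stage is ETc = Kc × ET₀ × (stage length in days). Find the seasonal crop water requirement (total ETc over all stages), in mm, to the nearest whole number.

364 mm

initial: 0.41 × 5.26 × 50 = 107.83 mm
mid-season: 1.13 × 7.35 × 25 = 207.64 mm
late-season: 0.28 × 5.75 × 30 = 48.30 mm
Seasonal total = 363.77 mm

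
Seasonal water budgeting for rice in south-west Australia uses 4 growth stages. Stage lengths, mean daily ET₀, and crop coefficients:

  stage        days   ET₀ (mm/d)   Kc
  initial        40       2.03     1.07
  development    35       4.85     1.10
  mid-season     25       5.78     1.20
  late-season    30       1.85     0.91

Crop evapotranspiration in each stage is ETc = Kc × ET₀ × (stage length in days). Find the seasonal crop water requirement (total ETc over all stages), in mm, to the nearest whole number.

498 mm

initial: 1.07 × 2.03 × 40 = 86.88 mm
development: 1.10 × 4.85 × 35 = 186.73 mm
mid-season: 1.20 × 5.78 × 25 = 173.40 mm
late-season: 0.91 × 1.85 × 30 = 50.51 mm
Seasonal total = 497.52 mm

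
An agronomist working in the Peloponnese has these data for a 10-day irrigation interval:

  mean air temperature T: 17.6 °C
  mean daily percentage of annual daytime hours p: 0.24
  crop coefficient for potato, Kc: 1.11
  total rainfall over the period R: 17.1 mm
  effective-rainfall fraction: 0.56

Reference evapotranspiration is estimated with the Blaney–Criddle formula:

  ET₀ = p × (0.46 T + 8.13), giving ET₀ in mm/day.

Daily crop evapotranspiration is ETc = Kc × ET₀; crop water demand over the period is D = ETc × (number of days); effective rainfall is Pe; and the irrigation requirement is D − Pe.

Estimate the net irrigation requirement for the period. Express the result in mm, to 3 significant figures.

33.7 mm

ET₀ = 0.24 × (0.46 × 17.6 + 8.13) = 0.24 × 16.226 = 3.8942 mm/d
ETc = Kc × ET₀ = 1.11 × 3.8942 = 4.3226 mm/d
Crop demand D = ETc × 10 d = 4.3226 × 10 = 43.226 mm
Pe = 0.56 × 17.1 = 9.576 mm
D − Pe = 43.226 − 9.576 = 33.650 mm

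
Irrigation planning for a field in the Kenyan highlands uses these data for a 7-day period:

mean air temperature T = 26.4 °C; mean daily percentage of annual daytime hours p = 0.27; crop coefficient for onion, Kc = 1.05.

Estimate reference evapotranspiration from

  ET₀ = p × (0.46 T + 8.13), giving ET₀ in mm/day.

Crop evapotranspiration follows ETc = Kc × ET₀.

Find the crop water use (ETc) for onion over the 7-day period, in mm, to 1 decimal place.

40.2 mm

ET₀ = 0.27 × (0.46 × 26.4 + 8.13) = 0.27 × 20.274 = 5.4740 mm/d
ETc = Kc × ET₀ = 1.05 × 5.4740 = 5.7477 mm/d
Over 7 days: 5.7477 × 7 = 40.234 mm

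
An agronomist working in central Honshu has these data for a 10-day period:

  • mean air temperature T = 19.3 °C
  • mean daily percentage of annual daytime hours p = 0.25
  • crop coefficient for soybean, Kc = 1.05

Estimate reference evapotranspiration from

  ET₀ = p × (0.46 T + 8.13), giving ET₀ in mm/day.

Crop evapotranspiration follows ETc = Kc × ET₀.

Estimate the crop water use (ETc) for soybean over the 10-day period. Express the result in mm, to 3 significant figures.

ET₀ = 0.25 × (0.46 × 19.3 + 8.13) = 0.25 × 17.008 = 4.2520 mm/d
ETc = Kc × ET₀ = 1.05 × 4.2520 = 4.4646 mm/d
Over 10 days: 4.4646 × 10 = 44.646 mm

44.6 mm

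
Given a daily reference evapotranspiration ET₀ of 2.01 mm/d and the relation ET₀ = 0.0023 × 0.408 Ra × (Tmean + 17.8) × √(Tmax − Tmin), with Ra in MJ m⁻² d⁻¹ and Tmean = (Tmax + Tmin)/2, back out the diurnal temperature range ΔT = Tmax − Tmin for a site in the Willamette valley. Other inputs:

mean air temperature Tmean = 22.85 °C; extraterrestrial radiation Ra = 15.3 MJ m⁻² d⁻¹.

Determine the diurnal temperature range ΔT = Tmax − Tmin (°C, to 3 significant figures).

√ΔT = ET₀ / [0.0023 × 0.408 × Ra × (Tmean+17.8)] = 2.01 / (0.0023 × 6.2424 × 40.65) = 3.4439
ΔT = 3.4439² = 11.860 °C

11.9 °C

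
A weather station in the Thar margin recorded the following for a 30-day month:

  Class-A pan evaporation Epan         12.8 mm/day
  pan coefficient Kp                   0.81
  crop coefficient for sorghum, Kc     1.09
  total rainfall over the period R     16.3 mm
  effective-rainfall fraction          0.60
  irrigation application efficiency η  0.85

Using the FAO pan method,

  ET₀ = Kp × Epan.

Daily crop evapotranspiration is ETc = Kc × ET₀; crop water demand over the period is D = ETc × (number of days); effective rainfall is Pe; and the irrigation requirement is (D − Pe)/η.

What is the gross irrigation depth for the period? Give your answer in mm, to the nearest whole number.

ET₀ = 0.81 × 12.8 = 10.3680 mm/d
ETc = Kc × ET₀ = 1.09 × 10.3680 = 11.3011 mm/d
Crop demand D = ETc × 30 d = 11.3011 × 30 = 339.033 mm
Pe = 0.60 × 16.3 = 9.780 mm
D − Pe = 339.033 − 9.780 = 329.253 mm
Gross irrigation = 329.253 / 0.85 = 387.356 mm

387 mm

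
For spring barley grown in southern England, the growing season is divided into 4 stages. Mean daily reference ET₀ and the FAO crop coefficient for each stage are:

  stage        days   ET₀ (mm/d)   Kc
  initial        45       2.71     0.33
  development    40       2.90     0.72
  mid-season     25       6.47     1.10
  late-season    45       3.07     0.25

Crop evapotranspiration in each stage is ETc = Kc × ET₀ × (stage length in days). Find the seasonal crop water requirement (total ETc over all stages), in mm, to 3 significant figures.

initial: 0.33 × 2.71 × 45 = 40.24 mm
development: 0.72 × 2.90 × 40 = 83.52 mm
mid-season: 1.10 × 6.47 × 25 = 177.93 mm
late-season: 0.25 × 3.07 × 45 = 34.54 mm
Seasonal total = 336.23 mm

336 mm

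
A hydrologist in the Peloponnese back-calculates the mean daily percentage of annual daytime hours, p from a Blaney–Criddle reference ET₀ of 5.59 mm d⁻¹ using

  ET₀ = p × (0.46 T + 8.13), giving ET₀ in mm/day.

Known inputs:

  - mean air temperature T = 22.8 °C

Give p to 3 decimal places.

0.300

p = ET₀ / (0.46 T + 8.13) = 5.59 / (0.46 × 22.8 + 8.13) = 5.59 / 18.618 = 0.3002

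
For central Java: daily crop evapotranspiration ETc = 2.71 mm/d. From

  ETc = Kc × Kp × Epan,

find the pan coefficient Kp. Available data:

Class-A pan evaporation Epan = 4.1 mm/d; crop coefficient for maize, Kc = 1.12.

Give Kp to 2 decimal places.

0.59

ETc = Kc × Kp × Epan  ⇒  Kp = ETc / (Kc × Epan)
Kp = 2.71 / (1.12 × 4.1) = 2.71 / 4.592 = 0.5902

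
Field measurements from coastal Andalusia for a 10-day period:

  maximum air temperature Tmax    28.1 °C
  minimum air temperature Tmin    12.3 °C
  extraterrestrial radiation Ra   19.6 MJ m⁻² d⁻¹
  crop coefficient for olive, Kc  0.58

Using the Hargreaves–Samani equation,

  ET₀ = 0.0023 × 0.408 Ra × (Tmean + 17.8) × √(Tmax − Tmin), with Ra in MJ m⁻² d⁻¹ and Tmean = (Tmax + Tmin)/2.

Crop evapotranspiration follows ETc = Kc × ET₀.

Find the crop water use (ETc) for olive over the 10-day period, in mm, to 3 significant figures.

Tmean = (28.1 + 12.3)/2 = 20.20 °C
0.408 Ra = 0.408 × 19.6 = 7.9968 mm/d equivalent
ET₀ = 0.0023 × 7.9968 × (20.20 + 17.8) × √15.8 = 0.0023 × 7.9968 × 38.00 × 3.9749 = 2.7781 mm/d
ETc = Kc × ET₀ = 0.58 × 2.7781 = 1.6113 mm/d
Over 10 days: 1.6113 × 10 = 16.113 mm

16.1 mm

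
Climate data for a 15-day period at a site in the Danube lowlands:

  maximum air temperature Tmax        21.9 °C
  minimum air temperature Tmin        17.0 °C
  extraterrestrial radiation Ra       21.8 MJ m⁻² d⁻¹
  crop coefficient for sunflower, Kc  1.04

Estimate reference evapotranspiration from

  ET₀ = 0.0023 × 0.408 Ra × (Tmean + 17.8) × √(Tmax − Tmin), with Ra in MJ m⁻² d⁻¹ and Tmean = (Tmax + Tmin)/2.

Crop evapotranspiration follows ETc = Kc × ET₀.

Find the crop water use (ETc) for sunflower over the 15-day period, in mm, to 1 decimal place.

Tmean = (21.9 + 17.0)/2 = 19.45 °C
0.408 Ra = 0.408 × 21.8 = 8.8944 mm/d equivalent
ET₀ = 0.0023 × 8.8944 × (19.45 + 17.8) × √4.9 = 0.0023 × 8.8944 × 37.25 × 2.2136 = 1.6868 mm/d
ETc = Kc × ET₀ = 1.04 × 1.6868 = 1.7543 mm/d
Over 15 days: 1.7543 × 15 = 26.315 mm

26.3 mm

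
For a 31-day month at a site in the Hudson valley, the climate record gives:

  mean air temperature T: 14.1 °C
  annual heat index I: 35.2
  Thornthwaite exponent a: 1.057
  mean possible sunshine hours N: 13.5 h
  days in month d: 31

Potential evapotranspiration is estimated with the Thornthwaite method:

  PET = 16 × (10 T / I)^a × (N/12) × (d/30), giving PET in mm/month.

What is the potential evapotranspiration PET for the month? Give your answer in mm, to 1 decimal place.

80.6 mm

10T/I = 10 × 14.1 / 35.2 = 4.0057
(10T/I)^a = 4.0057^1.057 = 4.3354
Uncorrected PET = 16 × 4.3354 = 69.366 mm
Correction = (N/12)(d/30) = (13.5/12)(31/30) = 1.1625
PET = 69.366 × 1.1625 = 80.638 mm/month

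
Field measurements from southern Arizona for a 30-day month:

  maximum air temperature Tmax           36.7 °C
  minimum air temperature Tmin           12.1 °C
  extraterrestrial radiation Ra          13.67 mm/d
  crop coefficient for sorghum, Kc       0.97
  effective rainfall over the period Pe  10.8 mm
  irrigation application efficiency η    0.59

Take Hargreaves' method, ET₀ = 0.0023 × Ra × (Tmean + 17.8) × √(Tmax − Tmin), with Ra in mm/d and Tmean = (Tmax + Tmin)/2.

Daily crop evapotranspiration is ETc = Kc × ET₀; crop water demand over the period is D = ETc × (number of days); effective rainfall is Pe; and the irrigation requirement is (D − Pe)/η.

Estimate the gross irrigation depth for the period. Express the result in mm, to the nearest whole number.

306 mm

Tmean = (36.7 + 12.1)/2 = 24.40 °C
ET₀ = 0.0023 × 13.67 × (24.40 + 17.8) × √24.6 = 0.0023 × 13.67 × 42.20 × 4.9598 = 6.5807 mm/d
ETc = Kc × ET₀ = 0.97 × 6.5807 = 6.3833 mm/d
Crop demand D = ETc × 30 d = 6.3833 × 30 = 191.499 mm
D − Pe = 191.499 − 10.8 = 180.699 mm
Gross irrigation = 180.699 / 0.59 = 306.269 mm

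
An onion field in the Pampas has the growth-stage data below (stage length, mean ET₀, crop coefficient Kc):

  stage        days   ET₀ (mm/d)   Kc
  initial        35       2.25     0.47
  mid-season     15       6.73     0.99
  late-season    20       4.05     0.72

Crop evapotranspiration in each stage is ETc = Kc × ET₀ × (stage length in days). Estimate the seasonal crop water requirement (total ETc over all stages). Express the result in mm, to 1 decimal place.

initial: 0.47 × 2.25 × 35 = 37.01 mm
mid-season: 0.99 × 6.73 × 15 = 99.94 mm
late-season: 0.72 × 4.05 × 20 = 58.32 mm
Seasonal total = 195.27 mm

195.3 mm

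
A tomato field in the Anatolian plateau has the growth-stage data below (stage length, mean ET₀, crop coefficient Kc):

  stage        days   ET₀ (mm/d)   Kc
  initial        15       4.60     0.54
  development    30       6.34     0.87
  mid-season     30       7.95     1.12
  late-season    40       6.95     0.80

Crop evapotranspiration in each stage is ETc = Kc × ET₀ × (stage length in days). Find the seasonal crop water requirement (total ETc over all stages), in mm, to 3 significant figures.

692 mm

initial: 0.54 × 4.60 × 15 = 37.26 mm
development: 0.87 × 6.34 × 30 = 165.47 mm
mid-season: 1.12 × 7.95 × 30 = 267.12 mm
late-season: 0.80 × 6.95 × 40 = 222.40 mm
Seasonal total = 692.25 mm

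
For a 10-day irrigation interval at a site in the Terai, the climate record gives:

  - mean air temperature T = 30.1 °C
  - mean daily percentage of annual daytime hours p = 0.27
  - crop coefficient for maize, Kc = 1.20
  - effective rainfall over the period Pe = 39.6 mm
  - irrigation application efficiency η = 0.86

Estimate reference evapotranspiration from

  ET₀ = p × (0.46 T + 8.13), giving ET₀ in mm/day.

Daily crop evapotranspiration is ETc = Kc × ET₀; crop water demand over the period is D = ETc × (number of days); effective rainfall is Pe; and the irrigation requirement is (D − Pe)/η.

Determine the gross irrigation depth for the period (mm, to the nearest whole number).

ET₀ = 0.27 × (0.46 × 30.1 + 8.13) = 0.27 × 21.976 = 5.9335 mm/d
ETc = Kc × ET₀ = 1.20 × 5.9335 = 7.1202 mm/d
Crop demand D = ETc × 10 d = 7.1202 × 10 = 71.202 mm
D − Pe = 71.202 − 39.6 = 31.602 mm
Gross irrigation = 31.602 / 0.86 = 36.747 mm

37 mm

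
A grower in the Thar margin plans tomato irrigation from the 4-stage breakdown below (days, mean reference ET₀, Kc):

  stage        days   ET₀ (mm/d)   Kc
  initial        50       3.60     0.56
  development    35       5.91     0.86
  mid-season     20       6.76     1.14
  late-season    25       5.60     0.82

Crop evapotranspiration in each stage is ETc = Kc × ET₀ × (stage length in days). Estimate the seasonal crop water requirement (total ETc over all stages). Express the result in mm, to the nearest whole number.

initial: 0.56 × 3.60 × 50 = 100.80 mm
development: 0.86 × 5.91 × 35 = 177.89 mm
mid-season: 1.14 × 6.76 × 20 = 154.13 mm
late-season: 0.82 × 5.60 × 25 = 114.80 mm
Seasonal total = 547.62 mm

548 mm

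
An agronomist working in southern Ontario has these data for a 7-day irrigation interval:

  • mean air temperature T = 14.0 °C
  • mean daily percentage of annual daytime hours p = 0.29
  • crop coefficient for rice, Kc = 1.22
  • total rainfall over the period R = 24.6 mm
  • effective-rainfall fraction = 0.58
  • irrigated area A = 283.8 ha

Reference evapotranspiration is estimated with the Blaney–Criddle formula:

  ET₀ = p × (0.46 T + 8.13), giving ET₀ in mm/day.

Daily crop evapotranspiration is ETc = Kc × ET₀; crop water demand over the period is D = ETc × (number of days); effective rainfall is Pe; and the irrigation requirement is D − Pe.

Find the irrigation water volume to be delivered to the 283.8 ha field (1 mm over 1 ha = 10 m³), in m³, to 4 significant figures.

ET₀ = 0.29 × (0.46 × 14.0 + 8.13) = 0.29 × 14.570 = 4.2253 mm/d
ETc = Kc × ET₀ = 1.22 × 4.2253 = 5.1549 mm/d
Crop demand D = ETc × 7 d = 5.1549 × 7 = 36.084 mm
Pe = 0.58 × 24.6 = 14.268 mm
D − Pe = 36.084 − 14.268 = 21.816 mm
Volume = 21.816 mm × 283.8 ha × 10 = 61913.8 m³

61910 m³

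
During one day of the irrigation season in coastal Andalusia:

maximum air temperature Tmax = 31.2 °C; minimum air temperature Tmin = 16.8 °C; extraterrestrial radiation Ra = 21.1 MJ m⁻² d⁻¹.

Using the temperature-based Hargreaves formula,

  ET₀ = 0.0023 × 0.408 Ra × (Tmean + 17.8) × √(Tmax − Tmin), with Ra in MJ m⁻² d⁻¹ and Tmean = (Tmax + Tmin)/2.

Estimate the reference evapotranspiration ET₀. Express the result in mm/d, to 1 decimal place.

Tmean = (31.2 + 16.8)/2 = 24.00 °C
0.408 Ra = 0.408 × 21.1 = 8.6088 mm/d equivalent
ET₀ = 0.0023 × 8.6088 × (24.00 + 17.8) × √14.4 = 0.0023 × 8.6088 × 41.80 × 3.7947 = 3.1407 mm/d

3.1 mm/d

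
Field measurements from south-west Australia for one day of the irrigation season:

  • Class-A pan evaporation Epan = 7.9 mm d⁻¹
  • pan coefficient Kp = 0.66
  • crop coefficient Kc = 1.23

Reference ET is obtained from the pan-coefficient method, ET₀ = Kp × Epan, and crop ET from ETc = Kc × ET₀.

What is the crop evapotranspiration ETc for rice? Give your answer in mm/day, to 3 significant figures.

6.41 mm/day

ET₀ = 0.66 × 7.9 = 5.2140 mm/d
ETc = Kc × ET₀ = 1.23 × 5.2140 = 6.4132 mm/d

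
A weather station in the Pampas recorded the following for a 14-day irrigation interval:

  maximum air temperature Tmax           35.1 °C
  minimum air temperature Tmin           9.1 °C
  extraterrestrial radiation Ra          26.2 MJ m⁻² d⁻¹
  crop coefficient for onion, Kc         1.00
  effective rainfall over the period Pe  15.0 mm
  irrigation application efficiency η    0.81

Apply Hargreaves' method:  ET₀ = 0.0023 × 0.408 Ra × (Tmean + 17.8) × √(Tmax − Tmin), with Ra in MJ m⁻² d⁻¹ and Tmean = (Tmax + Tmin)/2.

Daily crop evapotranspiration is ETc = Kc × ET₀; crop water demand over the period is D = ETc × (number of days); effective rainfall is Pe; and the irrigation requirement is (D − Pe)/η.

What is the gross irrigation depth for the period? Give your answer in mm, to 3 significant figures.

Tmean = (35.1 + 9.1)/2 = 22.10 °C
0.408 Ra = 0.408 × 26.2 = 10.6896 mm/d equivalent
ET₀ = 0.0023 × 10.6896 × (22.10 + 17.8) × √26.0 = 0.0023 × 10.6896 × 39.90 × 5.0990 = 5.0020 mm/d
ETc = Kc × ET₀ = 1.00 × 5.0020 = 5.0020 mm/d
Crop demand D = ETc × 14 d = 5.0020 × 14 = 70.028 mm
D − Pe = 70.028 − 15.0 = 55.028 mm
Gross irrigation = 55.028 / 0.81 = 67.936 mm

67.9 mm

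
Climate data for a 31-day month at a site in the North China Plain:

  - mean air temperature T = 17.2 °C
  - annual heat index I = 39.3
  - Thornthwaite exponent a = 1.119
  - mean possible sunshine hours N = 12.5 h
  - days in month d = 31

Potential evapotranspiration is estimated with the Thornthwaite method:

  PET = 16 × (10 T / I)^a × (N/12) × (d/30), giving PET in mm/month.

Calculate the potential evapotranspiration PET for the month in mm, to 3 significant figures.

10T/I = 10 × 17.2 / 39.3 = 4.3766
(10T/I)^a = 4.3766^1.119 = 5.2171
Uncorrected PET = 16 × 5.2171 = 83.474 mm
Correction = (N/12)(d/30) = (12.5/12)(31/30) = 1.0764
PET = 83.474 × 1.0764 = 89.851 mm/month

89.9 mm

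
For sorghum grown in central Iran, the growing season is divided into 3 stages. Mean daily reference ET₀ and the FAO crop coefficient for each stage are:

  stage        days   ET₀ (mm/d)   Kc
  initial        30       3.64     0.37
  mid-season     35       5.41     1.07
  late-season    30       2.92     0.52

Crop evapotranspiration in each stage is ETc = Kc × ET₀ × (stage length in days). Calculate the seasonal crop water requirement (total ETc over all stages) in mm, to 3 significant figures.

initial: 0.37 × 3.64 × 30 = 40.40 mm
mid-season: 1.07 × 5.41 × 35 = 202.60 mm
late-season: 0.52 × 2.92 × 30 = 45.55 mm
Seasonal total = 288.55 mm

289 mm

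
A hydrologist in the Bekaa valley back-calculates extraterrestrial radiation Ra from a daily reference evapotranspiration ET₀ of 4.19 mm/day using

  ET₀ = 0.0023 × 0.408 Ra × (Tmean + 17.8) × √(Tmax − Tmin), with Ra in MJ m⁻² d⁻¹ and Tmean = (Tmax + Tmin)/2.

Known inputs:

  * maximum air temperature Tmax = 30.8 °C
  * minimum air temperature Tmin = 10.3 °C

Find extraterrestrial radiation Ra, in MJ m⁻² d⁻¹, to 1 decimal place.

25.7 MJ m⁻² d⁻¹

Tmean = (30.8+10.3)/2 = 20.55 °C; ΔT = 20.5
Ra = ET₀ / [0.0023 × 0.408 × (Tmean+17.8) × √ΔT]
   = 4.19 / (0.0023 × 0.408 × 38.35 × 4.5277) = 25.715 MJ m⁻² d⁻¹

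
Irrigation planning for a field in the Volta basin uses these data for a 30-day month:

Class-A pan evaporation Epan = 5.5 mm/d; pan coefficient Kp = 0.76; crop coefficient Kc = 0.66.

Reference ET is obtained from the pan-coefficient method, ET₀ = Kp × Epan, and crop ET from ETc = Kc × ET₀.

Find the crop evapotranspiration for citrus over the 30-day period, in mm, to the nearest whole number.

83 mm

ET₀ = 0.76 × 5.5 = 4.1800 mm/d
ETc = Kc × ET₀ = 0.66 × 4.1800 = 2.7588 mm/d
Over 30 days: 2.7588 × 30 = 82.764 mm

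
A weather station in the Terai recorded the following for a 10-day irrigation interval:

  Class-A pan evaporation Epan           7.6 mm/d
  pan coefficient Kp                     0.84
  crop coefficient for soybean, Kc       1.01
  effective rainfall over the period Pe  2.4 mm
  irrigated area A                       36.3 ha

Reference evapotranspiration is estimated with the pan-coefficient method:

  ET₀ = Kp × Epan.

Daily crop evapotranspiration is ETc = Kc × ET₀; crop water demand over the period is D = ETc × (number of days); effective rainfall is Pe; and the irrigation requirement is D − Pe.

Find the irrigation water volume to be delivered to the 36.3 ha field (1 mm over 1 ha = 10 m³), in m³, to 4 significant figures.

22530 m³

ET₀ = 0.84 × 7.6 = 6.3840 mm/d
ETc = Kc × ET₀ = 1.01 × 6.3840 = 6.4478 mm/d
Crop demand D = ETc × 10 d = 6.4478 × 10 = 64.478 mm
D − Pe = 64.478 − 2.4 = 62.078 mm
Volume = 62.078 mm × 36.3 ha × 10 = 22534.3 m³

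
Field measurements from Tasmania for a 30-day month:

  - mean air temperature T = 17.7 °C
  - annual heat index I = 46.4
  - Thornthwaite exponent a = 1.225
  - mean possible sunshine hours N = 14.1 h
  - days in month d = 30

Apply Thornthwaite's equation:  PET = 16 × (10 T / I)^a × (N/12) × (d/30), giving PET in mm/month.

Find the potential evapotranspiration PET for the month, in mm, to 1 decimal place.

96.9 mm

10T/I = 10 × 17.7 / 46.4 = 3.8147
(10T/I)^a = 3.8147^1.225 = 5.1557
Uncorrected PET = 16 × 5.1557 = 82.491 mm
Correction = (N/12)(d/30) = (14.1/12)(30/30) = 1.1750
PET = 82.491 × 1.1750 = 96.927 mm/month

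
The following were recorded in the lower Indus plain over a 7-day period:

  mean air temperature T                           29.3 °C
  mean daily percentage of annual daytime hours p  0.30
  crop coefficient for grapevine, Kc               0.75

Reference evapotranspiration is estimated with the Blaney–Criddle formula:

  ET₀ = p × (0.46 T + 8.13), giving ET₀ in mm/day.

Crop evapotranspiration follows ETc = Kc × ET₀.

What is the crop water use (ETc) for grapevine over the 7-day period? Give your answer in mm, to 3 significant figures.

ET₀ = 0.30 × (0.46 × 29.3 + 8.13) = 0.30 × 21.608 = 6.4824 mm/d
ETc = Kc × ET₀ = 0.75 × 6.4824 = 4.8618 mm/d
Over 7 days: 4.8618 × 7 = 34.033 mm

34.0 mm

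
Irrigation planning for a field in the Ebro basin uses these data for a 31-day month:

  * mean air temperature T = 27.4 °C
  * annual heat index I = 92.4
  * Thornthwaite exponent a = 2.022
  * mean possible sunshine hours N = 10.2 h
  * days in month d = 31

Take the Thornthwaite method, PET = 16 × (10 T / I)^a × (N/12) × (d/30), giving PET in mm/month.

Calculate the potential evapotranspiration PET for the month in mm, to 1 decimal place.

10T/I = 10 × 27.4 / 92.4 = 2.9654
(10T/I)^a = 2.9654^2.022 = 9.0064
Uncorrected PET = 16 × 9.0064 = 144.102 mm
Correction = (N/12)(d/30) = (10.2/12)(31/30) = 0.8783
PET = 144.102 × 0.8783 = 126.565 mm/month

126.6 mm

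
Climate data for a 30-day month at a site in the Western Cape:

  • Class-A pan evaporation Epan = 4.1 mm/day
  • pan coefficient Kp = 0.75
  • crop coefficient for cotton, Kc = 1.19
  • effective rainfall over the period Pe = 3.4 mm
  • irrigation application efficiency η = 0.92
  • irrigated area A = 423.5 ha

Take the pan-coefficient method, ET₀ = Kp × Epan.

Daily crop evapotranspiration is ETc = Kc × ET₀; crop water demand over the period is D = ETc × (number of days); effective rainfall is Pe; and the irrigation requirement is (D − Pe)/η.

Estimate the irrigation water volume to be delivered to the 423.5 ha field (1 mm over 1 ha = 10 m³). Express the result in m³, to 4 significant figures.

489700 m³

ET₀ = 0.75 × 4.1 = 3.0750 mm/d
ETc = Kc × ET₀ = 1.19 × 3.0750 = 3.6593 mm/d
Crop demand D = ETc × 30 d = 3.6593 × 30 = 109.779 mm
D − Pe = 109.779 − 3.4 = 106.379 mm
Gross irrigation = 106.379 / 0.92 = 115.629 mm
Volume = 115.629 mm × 423.5 ha × 10 = 489688.8 m³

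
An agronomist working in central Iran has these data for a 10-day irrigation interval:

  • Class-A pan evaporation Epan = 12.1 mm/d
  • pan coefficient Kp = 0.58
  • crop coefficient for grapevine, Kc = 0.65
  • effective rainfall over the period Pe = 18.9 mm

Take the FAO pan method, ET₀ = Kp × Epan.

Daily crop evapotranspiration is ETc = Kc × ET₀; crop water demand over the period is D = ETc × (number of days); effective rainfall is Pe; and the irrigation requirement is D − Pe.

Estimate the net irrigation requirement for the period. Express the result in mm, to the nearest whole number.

27 mm

ET₀ = 0.58 × 12.1 = 7.0180 mm/d
ETc = Kc × ET₀ = 0.65 × 7.0180 = 4.5617 mm/d
Crop demand D = ETc × 10 d = 4.5617 × 10 = 45.617 mm
D − Pe = 45.617 − 18.9 = 26.717 mm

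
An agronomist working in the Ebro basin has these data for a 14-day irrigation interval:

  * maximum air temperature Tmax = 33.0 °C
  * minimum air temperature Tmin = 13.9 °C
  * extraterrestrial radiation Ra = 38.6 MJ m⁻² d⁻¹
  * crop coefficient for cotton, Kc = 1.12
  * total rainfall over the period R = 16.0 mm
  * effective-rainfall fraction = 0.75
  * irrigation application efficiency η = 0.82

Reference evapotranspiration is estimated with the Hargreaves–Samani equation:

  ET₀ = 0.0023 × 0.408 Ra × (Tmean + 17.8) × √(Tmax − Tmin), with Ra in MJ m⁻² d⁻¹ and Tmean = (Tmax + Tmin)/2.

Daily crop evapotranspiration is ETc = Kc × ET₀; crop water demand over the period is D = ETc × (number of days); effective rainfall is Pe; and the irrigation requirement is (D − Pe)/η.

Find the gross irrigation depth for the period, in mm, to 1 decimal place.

Tmean = (33.0 + 13.9)/2 = 23.45 °C
0.408 Ra = 0.408 × 38.6 = 15.7488 mm/d equivalent
ET₀ = 0.0023 × 15.7488 × (23.45 + 17.8) × √19.1 = 0.0023 × 15.7488 × 41.25 × 4.3704 = 6.5301 mm/d
ETc = Kc × ET₀ = 1.12 × 6.5301 = 7.3137 mm/d
Crop demand D = ETc × 14 d = 7.3137 × 14 = 102.392 mm
Pe = 0.75 × 16.0 = 12.000 mm
D − Pe = 102.392 − 12.000 = 90.392 mm
Gross irrigation = 90.392 / 0.82 = 110.234 mm

110.2 mm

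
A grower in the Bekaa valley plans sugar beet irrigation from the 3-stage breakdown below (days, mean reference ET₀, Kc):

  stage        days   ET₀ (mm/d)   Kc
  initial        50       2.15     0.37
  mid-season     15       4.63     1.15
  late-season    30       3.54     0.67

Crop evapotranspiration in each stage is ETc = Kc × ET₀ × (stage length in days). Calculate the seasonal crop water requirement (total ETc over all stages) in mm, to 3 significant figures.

initial: 0.37 × 2.15 × 50 = 39.78 mm
mid-season: 1.15 × 4.63 × 15 = 79.87 mm
late-season: 0.67 × 3.54 × 30 = 71.15 mm
Seasonal total = 190.80 mm

191 mm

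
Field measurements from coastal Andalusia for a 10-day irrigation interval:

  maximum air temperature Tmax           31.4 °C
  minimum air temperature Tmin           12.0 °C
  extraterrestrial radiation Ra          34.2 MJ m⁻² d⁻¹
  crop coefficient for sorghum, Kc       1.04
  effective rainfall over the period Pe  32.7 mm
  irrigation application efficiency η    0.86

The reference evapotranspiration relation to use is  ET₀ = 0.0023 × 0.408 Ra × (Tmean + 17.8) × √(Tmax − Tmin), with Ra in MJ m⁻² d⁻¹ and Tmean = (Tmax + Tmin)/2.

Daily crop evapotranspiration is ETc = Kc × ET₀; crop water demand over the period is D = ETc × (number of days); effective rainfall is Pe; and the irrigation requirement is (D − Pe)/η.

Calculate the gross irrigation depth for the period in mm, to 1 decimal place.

Tmean = (31.4 + 12.0)/2 = 21.70 °C
0.408 Ra = 0.408 × 34.2 = 13.9536 mm/d equivalent
ET₀ = 0.0023 × 13.9536 × (21.70 + 17.8) × √19.4 = 0.0023 × 13.9536 × 39.50 × 4.4045 = 5.5835 mm/d
ETc = Kc × ET₀ = 1.04 × 5.5835 = 5.8068 mm/d
Crop demand D = ETc × 10 d = 5.8068 × 10 = 58.068 mm
D − Pe = 58.068 − 32.7 = 25.368 mm
Gross irrigation = 25.368 / 0.86 = 29.498 mm

29.5 mm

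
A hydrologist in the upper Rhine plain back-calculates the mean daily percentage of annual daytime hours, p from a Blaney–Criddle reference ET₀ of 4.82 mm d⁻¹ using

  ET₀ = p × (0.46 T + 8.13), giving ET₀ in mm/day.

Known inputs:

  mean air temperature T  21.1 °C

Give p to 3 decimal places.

0.270

p = ET₀ / (0.46 T + 8.13) = 4.82 / (0.46 × 21.1 + 8.13) = 4.82 / 17.836 = 0.2702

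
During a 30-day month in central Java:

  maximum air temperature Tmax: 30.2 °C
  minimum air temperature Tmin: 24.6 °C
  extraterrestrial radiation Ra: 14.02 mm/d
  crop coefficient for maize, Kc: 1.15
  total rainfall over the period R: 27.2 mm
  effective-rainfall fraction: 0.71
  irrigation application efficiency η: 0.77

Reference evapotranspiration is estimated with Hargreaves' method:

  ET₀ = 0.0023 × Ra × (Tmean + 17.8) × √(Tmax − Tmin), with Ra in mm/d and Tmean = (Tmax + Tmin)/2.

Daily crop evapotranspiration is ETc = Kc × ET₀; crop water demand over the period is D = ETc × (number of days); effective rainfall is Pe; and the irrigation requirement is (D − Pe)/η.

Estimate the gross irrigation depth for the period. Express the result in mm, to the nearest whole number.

Tmean = (30.2 + 24.6)/2 = 27.40 °C
ET₀ = 0.0023 × 14.02 × (27.40 + 17.8) × √5.6 = 0.0023 × 14.02 × 45.20 × 2.3664 = 3.4491 mm/d
ETc = Kc × ET₀ = 1.15 × 3.4491 = 3.9665 mm/d
Crop demand D = ETc × 30 d = 3.9665 × 30 = 118.995 mm
Pe = 0.71 × 27.2 = 19.312 mm
D − Pe = 118.995 − 19.312 = 99.683 mm
Gross irrigation = 99.683 / 0.77 = 129.458 mm

129 mm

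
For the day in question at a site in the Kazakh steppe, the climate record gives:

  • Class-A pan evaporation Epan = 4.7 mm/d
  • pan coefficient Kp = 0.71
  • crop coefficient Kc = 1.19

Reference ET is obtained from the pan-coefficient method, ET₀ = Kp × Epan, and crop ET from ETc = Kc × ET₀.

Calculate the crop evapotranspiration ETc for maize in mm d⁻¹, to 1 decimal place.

4.0 mm d⁻¹

ET₀ = 0.71 × 4.7 = 3.3370 mm/d
ETc = Kc × ET₀ = 1.19 × 3.3370 = 3.9710 mm/d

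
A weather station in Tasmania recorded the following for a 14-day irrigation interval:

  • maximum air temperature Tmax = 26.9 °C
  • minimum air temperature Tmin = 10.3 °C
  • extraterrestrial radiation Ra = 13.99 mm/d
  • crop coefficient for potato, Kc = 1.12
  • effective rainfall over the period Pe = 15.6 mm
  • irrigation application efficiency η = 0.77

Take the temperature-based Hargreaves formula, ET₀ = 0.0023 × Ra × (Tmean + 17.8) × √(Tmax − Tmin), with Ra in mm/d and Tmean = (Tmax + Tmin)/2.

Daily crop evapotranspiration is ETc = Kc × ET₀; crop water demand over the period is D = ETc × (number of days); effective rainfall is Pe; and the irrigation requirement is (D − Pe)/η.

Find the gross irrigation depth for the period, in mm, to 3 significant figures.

76.9 mm

Tmean = (26.9 + 10.3)/2 = 18.60 °C
ET₀ = 0.0023 × 13.99 × (18.60 + 17.8) × √16.6 = 0.0023 × 13.99 × 36.40 × 4.0743 = 4.7720 mm/d
ETc = Kc × ET₀ = 1.12 × 4.7720 = 5.3446 mm/d
Crop demand D = ETc × 14 d = 5.3446 × 14 = 74.824 mm
D − Pe = 74.824 − 15.6 = 59.224 mm
Gross irrigation = 59.224 / 0.77 = 76.914 mm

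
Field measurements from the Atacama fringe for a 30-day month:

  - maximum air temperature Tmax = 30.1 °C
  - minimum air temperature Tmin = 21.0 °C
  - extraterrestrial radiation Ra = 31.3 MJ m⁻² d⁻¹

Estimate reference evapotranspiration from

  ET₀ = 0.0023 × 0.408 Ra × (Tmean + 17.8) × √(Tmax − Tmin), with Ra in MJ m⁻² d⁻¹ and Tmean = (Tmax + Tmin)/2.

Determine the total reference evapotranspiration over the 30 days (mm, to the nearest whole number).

Tmean = (30.1 + 21.0)/2 = 25.55 °C
0.408 Ra = 0.408 × 31.3 = 12.7704 mm/d equivalent
ET₀ = 0.0023 × 12.7704 × (25.55 + 17.8) × √9.1 = 0.0023 × 12.7704 × 43.35 × 3.0166 = 3.8410 mm/d
Over 30 days: 3.8410 × 30 = 115.230 mm

115 mm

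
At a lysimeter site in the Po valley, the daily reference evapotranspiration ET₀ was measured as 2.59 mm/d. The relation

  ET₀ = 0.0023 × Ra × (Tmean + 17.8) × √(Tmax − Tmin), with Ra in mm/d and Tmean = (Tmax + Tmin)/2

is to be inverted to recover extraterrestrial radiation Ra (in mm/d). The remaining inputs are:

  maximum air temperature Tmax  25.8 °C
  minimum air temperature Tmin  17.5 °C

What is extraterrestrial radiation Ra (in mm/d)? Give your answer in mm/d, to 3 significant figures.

9.91 mm/d

Tmean = 21.65 °C; √ΔT = 2.8810
Ra = ET₀ / [0.0023 × (Tmean+17.8) × √ΔT] = 2.59 / (0.0023 × 39.45 × 2.8810) = 9.908 mm/d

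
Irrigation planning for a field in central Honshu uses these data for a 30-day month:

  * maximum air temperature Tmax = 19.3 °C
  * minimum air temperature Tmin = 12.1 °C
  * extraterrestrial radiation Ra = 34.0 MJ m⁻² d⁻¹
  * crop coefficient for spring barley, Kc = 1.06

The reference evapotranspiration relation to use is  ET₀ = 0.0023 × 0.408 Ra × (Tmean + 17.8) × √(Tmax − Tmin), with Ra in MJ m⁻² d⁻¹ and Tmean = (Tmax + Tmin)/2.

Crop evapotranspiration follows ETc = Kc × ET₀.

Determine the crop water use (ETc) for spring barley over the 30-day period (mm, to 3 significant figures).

Tmean = (19.3 + 12.1)/2 = 15.70 °C
0.408 Ra = 0.408 × 34.0 = 13.8720 mm/d equivalent
ET₀ = 0.0023 × 13.8720 × (15.70 + 17.8) × √7.2 = 0.0023 × 13.8720 × 33.50 × 2.6833 = 2.8680 mm/d
ETc = Kc × ET₀ = 1.06 × 2.8680 = 3.0401 mm/d
Over 30 days: 3.0401 × 30 = 91.203 mm

91.2 mm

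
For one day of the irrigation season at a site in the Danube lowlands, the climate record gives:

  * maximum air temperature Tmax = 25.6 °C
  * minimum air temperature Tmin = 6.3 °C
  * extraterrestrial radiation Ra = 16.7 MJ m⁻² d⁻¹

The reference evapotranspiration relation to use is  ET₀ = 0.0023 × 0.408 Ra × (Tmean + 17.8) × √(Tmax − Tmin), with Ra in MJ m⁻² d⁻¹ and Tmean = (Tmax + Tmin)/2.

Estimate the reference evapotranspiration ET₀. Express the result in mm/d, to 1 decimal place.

2.3 mm/d

Tmean = (25.6 + 6.3)/2 = 15.95 °C
0.408 Ra = 0.408 × 16.7 = 6.8136 mm/d equivalent
ET₀ = 0.0023 × 6.8136 × (15.95 + 17.8) × √19.3 = 0.0023 × 6.8136 × 33.75 × 4.3932 = 2.3236 mm/d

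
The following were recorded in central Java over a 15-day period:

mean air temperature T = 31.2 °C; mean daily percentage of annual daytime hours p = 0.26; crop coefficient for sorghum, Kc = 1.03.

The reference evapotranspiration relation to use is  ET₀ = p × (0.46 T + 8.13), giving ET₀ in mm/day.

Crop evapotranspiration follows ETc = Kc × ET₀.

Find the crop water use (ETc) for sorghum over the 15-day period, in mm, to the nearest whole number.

90 mm

ET₀ = 0.26 × (0.46 × 31.2 + 8.13) = 0.26 × 22.482 = 5.8453 mm/d
ETc = Kc × ET₀ = 1.03 × 5.8453 = 6.0207 mm/d
Over 15 days: 6.0207 × 15 = 90.311 mm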